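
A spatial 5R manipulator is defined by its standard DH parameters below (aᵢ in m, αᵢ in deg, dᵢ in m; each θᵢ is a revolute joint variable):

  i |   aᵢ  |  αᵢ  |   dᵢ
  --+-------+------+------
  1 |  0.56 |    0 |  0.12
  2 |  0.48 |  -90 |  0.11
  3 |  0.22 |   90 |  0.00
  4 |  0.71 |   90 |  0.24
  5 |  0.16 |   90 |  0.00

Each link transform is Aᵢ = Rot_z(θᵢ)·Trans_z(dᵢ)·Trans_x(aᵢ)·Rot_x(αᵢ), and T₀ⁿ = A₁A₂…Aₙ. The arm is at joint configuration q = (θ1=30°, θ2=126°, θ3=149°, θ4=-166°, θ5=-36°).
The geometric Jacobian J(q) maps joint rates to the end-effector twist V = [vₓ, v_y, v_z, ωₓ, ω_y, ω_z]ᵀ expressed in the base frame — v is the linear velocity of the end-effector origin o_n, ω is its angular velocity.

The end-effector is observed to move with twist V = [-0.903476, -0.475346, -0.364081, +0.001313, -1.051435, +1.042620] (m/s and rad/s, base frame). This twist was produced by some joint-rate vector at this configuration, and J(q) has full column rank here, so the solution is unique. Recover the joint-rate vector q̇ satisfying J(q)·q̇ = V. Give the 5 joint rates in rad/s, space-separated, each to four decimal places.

o_n = [-0.4051, 0.8986, 0.4111]
J₁: ẑ×o_n = [-0.8986, -0.4051, 0.0000], ω = ẑ
J2: z=[0.0000, 0.0000, 1.0000] o=[0.4850, 0.2800, 0.1200] → [-0.6186, -0.8901, 0.0000, 0.0000, 0.0000, 1.0000]
J3: z=[-0.4067, -0.9135, 0.0000] o=[0.0465, 0.4752, 0.2300] → [-0.1654, 0.0737, -0.5848, -0.4067, -0.9135, 0.0000]
J4: z=[-0.4705, 0.2095, -0.8572] o=[0.2187, 0.3985, 0.1167] → [0.4903, 0.6733, -0.1046, -0.4705, 0.2095, -0.8572]
J5: z=[-0.5841, -0.8021, 0.1246] o=[-0.3638, 0.8459, 0.2658] → [-0.1231, 0.0797, -0.0640, -0.5841, -0.8021, 0.1246]
q̇ = J⁺·V = [0.5690, -0.3350, 0.7640, -0.9140, 0.2020]

0.5690 -0.3350 0.7640 -0.9140 0.2020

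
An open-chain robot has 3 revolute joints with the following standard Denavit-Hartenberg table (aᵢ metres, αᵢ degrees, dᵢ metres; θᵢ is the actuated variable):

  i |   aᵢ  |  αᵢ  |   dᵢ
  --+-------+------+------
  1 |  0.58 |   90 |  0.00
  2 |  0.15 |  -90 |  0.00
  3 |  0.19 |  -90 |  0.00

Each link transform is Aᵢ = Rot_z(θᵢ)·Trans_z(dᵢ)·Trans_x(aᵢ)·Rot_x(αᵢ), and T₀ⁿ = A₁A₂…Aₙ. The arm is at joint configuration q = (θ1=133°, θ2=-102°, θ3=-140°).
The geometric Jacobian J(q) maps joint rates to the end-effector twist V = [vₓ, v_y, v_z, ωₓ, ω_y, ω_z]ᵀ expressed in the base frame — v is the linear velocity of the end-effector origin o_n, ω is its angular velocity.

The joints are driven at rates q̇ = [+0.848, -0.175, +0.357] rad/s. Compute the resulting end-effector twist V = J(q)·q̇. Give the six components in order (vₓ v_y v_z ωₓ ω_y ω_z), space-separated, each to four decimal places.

o_n = [-0.3056, 0.5068, -0.0044]
J₁: ẑ×o_n = [-0.5068, -0.3056, 0.0000], ω = ẑ
J2: z=[0.7314, 0.6820, 0.0000] o=[-0.3956, 0.4242, 0.0000] → [-0.0030, 0.0032, -0.0009, 0.7314, 0.6820, 0.0000]
J3: z=[-0.6671, 0.7154, -0.2079] o=[-0.3743, 0.4014, -0.1467] → [0.1238, 0.0807, -0.1195, -0.6671, 0.7154, -0.2079]
V = J·q̇ = [-0.3851, -0.2309, -0.0425, -0.3661, 0.1360, 0.7738]

-0.3851 -0.2309 -0.0425 -0.3661 0.1360 0.7738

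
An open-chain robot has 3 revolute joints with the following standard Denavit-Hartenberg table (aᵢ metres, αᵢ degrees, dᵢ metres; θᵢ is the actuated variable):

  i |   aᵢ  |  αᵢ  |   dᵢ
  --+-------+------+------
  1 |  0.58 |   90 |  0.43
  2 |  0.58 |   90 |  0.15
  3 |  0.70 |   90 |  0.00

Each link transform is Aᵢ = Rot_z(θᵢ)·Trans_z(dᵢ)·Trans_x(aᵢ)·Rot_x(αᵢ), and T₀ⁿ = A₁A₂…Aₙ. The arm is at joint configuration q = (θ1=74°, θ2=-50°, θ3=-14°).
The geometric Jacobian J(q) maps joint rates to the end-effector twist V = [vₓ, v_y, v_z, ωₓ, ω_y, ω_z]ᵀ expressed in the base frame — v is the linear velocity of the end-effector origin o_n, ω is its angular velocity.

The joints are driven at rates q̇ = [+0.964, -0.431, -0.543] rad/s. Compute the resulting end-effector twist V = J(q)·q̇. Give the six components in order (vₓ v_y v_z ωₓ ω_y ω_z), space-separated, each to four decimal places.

o_n = [0.3644, 1.3409, -0.5346]
J₁: ẑ×o_n = [-1.3409, 0.3644, 0.0000], ω = ẑ
J2: z=[0.9613, -0.2756, 0.0000] o=[0.1599, 0.5575, 0.4300] → [0.2659, 0.9272, 0.8094, 0.9613, -0.2756, 0.0000]
J3: z=[-0.2112, -0.7364, -0.6428] o=[0.4068, 0.8746, -0.0143] → [0.6829, -0.0826, -0.1297, -0.2112, -0.7364, -0.6428]
V = J·q̇ = [-1.7780, -0.0035, -0.2784, -0.2996, 0.5186, 1.3130]

-1.7780 -0.0035 -0.2784 -0.2996 0.5186 1.3130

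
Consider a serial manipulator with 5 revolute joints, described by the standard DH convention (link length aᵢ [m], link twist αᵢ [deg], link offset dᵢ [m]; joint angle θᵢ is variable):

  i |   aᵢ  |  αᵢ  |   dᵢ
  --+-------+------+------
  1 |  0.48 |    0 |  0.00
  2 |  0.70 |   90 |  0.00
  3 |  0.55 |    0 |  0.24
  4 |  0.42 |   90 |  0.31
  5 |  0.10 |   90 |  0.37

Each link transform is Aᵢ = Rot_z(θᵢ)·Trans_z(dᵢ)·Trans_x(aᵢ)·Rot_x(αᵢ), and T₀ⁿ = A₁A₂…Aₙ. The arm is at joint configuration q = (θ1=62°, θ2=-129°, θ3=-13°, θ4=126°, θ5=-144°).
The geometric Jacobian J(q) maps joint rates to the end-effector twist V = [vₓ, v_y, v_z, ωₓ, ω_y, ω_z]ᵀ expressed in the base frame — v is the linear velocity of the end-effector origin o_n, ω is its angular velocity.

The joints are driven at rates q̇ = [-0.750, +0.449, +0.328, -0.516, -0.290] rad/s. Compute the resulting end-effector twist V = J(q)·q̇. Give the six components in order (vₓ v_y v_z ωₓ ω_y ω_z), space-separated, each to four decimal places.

-0.1096 -0.3344 0.1210 0.0688 0.3192 -0.4143

o_n = [0.3374, -1.0973, 0.3330]
J₁: ẑ×o_n = [1.0973, 0.3374, -0.0000], ω = ẑ
J2: z=[0.0000, 0.0000, 1.0000] o=[0.2253, 0.4238, 0.0000] → [1.5211, 0.1120, -0.0000, 0.0000, 0.0000, 1.0000]
J3: z=[-0.9205, -0.3907, 0.0000] o=[0.4989, -0.2205, 0.0000] → [-0.1301, 0.3065, 0.7440, -0.9205, -0.3907, 0.0000]
J4: z=[-0.9205, -0.3907, 0.0000] o=[0.4873, -0.8076, -0.1237] → [-0.1785, 0.4204, 0.2081, -0.9205, -0.3907, 0.0000]
J5: z=[0.3597, -0.8473, 0.3907] o=[0.1379, -0.7777, 0.2629] → [0.0655, 0.0528, 0.0541, 0.3597, -0.8473, 0.3907]
V = J·q̇ = [-0.1096, -0.3344, 0.1210, 0.0688, 0.3192, -0.4143]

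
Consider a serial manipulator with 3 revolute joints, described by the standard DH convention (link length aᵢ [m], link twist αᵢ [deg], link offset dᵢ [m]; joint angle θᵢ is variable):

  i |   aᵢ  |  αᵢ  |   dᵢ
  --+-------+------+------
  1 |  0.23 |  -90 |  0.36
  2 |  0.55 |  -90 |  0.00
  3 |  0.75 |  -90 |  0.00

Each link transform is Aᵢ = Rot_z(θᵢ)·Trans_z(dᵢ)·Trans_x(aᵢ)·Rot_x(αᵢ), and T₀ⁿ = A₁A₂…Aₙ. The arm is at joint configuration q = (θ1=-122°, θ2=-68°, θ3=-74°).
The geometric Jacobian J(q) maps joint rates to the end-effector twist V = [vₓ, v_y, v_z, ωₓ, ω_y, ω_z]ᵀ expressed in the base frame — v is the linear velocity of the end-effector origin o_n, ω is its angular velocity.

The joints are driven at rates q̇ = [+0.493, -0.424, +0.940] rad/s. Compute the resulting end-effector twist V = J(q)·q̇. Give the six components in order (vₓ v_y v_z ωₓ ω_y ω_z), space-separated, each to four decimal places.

0.2613 0.3072 0.7485 -0.8214 -0.5144 0.1409

o_n = [0.3393, -0.8175, 1.0616]
J₁: ẑ×o_n = [0.8175, 0.3393, -0.0000], ω = ẑ
J2: z=[0.8480, -0.5299, 0.0000] o=[-0.1219, -0.1951, 0.3600] → [-0.3718, -0.5950, -0.2835, 0.8480, -0.5299, 0.0000]
J3: z=[-0.4913, -0.7863, -0.3746] o=[-0.2311, -0.3698, 0.8700] → [-0.3184, -0.1195, 0.6684, -0.4913, -0.7863, -0.3746]
V = J·q̇ = [0.2613, 0.3072, 0.7485, -0.8214, -0.5144, 0.1409]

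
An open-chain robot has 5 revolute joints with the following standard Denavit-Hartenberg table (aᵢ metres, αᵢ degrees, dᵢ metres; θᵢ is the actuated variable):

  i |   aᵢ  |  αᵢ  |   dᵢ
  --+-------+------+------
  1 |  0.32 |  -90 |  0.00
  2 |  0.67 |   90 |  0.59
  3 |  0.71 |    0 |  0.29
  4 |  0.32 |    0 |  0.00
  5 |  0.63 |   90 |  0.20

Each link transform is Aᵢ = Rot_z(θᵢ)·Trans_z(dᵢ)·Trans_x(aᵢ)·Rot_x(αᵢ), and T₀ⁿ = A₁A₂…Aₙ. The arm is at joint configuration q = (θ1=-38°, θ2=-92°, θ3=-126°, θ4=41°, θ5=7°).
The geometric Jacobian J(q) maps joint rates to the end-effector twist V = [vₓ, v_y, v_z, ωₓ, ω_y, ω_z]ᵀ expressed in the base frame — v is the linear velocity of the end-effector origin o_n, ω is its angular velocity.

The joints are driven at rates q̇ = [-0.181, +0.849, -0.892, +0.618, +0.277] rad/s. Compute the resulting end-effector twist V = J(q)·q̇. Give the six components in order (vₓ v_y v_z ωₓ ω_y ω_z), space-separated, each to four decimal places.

o_n = [-0.7111, -0.6112, 0.3942]
J₁: ẑ×o_n = [0.6112, -0.7111, 0.0000], ω = ẑ
J2: z=[0.6157, 0.7880, 0.0000] o=[0.2522, -0.1970, 0.0000] → [0.3106, -0.2427, 0.5041, 0.6157, 0.7880, 0.0000]
J3: z=[-0.7875, 0.6153, -0.0349] o=[0.5970, 0.2823, 0.6696] → [-0.2006, -0.1712, 1.5085, -0.7875, 0.6153, -0.0349]
J4: z=[-0.7875, 0.6153, -0.0349] o=[0.0264, -0.0009, 0.2424] → [0.0721, 0.1453, 0.9344, -0.7875, 0.6153, -0.0349]
J5: z=[-0.7875, 0.6153, -0.0349] o=[-0.1706, -0.2515, 0.2703] → [0.0637, 0.1165, 0.6159, -0.7875, 0.6153, -0.0349]
V = J·q̇ = [0.3943, 0.1974, -0.1695, 0.5203, 0.6709, -0.1811]

0.3943 0.1974 -0.1695 0.5203 0.6709 -0.1811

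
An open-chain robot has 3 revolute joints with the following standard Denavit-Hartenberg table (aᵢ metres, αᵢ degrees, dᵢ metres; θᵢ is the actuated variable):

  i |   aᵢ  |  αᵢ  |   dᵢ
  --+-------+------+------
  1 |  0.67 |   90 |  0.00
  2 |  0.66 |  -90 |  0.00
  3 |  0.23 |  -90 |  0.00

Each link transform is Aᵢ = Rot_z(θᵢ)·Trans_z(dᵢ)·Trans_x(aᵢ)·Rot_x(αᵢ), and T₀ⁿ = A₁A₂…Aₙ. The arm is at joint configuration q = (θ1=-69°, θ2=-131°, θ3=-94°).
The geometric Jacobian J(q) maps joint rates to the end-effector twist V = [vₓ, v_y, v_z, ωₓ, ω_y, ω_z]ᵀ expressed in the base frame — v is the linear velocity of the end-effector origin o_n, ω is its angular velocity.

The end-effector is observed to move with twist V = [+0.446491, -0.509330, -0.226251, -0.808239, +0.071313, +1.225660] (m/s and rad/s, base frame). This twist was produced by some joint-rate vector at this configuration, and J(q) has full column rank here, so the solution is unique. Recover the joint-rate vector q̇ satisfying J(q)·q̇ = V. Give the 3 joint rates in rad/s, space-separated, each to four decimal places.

o_n = [-0.1255, -0.3133, -0.4860]
J₁: ẑ×o_n = [0.3133, -0.1255, 0.0000], ω = ẑ
J2: z=[-0.9336, -0.3584, 0.0000] o=[0.2401, -0.6255, 0.0000] → [0.1742, -0.4537, -0.4225, -0.9336, -0.3584, 0.0000]
J3: z=[0.2705, -0.7046, -0.6561] o=[0.0849, -0.2213, -0.4981] → [-0.0689, 0.1348, -0.1732, 0.2705, -0.7046, -0.6561]
q̇ = J⁺·V = [0.9160, 0.7290, -0.4720]

0.9160 0.7290 -0.4720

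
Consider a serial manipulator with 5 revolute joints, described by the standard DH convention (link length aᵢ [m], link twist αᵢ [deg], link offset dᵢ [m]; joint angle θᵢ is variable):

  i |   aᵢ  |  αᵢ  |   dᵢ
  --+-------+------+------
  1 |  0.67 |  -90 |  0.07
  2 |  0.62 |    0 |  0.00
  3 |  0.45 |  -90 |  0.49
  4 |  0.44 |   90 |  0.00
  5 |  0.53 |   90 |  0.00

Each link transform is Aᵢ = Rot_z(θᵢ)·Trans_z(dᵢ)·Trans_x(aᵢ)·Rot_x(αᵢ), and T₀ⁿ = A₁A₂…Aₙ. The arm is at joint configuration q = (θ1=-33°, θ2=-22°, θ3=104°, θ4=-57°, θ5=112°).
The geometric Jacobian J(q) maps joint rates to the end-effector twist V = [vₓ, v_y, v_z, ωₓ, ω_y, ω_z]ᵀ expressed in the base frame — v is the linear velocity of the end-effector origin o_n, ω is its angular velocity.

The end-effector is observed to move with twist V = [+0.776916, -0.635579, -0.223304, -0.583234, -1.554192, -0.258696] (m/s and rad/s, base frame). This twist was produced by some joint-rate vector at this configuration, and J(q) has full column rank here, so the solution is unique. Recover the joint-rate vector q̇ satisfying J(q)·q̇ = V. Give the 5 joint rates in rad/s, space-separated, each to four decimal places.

-0.2310 -0.6450 -0.9260 -0.3500 -0.0920

o_n = [1.0809, 0.1237, -0.3420]
J₁: ẑ×o_n = [-0.1237, 1.0809, 0.0000], ω = ẑ
J2: z=[0.5446, 0.8387, 0.0000] o=[0.5619, -0.3649, 0.0700] → [-0.3455, 0.2244, -0.1692, 0.5446, 0.8387, 0.0000]
J3: z=[0.5446, 0.8387, 0.0000] o=[1.0440, -0.6780, 0.3023] → [-0.5403, 0.3509, 0.4057, 0.5446, 0.8387, 0.0000]
J4: z=[-0.8305, 0.5393, -0.1392] o=[1.3634, -0.3012, -0.1434] → [-0.0480, -0.1256, -0.2005, -0.8305, 0.5393, -0.1392]
J5: z=[0.1987, 0.5203, 0.8305] o=[1.5924, -0.0098, -0.3807] → [-0.0908, -0.4324, 0.2927, 0.1987, 0.5203, 0.8305]
q̇ = J⁺·V = [-0.2310, -0.6450, -0.9260, -0.3500, -0.0920]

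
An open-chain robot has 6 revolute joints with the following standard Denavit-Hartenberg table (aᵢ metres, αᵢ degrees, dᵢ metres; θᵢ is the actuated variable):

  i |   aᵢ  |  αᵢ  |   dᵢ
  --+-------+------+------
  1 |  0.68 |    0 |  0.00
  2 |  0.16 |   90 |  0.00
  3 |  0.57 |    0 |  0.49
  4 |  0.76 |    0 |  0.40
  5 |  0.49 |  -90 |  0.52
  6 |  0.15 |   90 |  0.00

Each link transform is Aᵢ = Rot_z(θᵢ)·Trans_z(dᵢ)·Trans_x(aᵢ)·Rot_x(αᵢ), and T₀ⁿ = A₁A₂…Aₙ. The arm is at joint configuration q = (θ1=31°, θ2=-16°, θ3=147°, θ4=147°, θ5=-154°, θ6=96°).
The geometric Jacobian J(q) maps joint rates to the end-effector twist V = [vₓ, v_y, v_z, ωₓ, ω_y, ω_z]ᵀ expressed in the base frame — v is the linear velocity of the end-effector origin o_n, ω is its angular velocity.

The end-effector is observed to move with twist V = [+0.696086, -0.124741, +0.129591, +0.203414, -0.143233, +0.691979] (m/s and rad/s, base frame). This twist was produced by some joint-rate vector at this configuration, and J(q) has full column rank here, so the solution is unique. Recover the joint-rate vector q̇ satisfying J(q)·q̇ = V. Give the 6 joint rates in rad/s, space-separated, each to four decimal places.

-0.1800 0.6820 -0.4370 0.3280 0.3000 -0.2480

o_n = [0.5496, -0.9640, -0.0790]
J₁: ẑ×o_n = [0.9640, 0.5496, -0.0000], ω = ẑ
J2: z=[0.0000, 0.0000, 1.0000] o=[0.5829, 0.3502, 0.0000] → [1.3142, -0.0333, 0.0000, 0.0000, 0.0000, 1.0000]
J3: z=[0.2588, -0.9659, 0.0000] o=[0.7374, 0.3916, 0.0000] → [0.0763, 0.0204, -0.5323, 0.2588, -0.9659, 0.0000]
J4: z=[0.2588, -0.9659, 0.0000] o=[0.4025, -0.2054, 0.3104] → [0.3761, 0.1008, -0.0542, 0.2588, -0.9659, 0.0000]
J5: z=[0.2588, -0.9659, 0.0000] o=[0.8046, -0.5118, -0.3839] → [-0.2945, -0.0789, -0.3634, 0.2588, -0.9659, 0.0000]
J6: z=[-0.6209, -0.1664, -0.7660] o=[0.5766, -1.1112, -0.0689] → [0.1144, 0.0144, -0.0959, -0.6209, -0.1664, -0.7660]
q̇ = J⁺·V = [-0.1800, 0.6820, -0.4370, 0.3280, 0.3000, -0.2480]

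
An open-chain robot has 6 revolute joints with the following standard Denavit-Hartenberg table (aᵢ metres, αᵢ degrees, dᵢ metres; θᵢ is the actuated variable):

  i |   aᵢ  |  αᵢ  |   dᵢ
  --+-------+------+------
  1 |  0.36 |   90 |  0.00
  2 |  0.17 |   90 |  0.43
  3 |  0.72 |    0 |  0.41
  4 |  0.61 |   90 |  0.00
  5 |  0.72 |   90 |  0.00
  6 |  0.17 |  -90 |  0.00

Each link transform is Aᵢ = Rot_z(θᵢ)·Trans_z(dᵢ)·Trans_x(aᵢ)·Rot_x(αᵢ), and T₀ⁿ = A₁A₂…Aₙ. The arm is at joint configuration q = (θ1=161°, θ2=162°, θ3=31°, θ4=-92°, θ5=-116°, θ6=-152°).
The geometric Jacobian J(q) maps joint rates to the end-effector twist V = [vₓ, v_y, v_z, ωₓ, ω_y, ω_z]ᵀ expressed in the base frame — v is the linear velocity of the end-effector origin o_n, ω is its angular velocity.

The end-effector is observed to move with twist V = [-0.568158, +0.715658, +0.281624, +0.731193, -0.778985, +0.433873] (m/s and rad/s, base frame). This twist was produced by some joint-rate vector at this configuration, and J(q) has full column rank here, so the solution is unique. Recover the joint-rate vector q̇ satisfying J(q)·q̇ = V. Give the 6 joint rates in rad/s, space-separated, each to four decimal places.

0.8580 -0.1800 -0.2150 -0.1630 -0.5170 -0.7240

o_n = [0.7879, 0.2834, 0.2216]
J₁: ẑ×o_n = [-0.2834, 0.7879, 0.0000], ω = ẑ
J2: z=[0.3256, 0.9455, 0.0000] o=[-0.3404, 0.1172, 0.0000] → [0.2095, -0.0721, -1.0127, 0.3256, 0.9455, 0.0000]
J3: z=[-0.2922, 0.1006, 0.9511] o=[-0.0475, 0.4711, 0.0525] → [0.1955, 0.8439, -0.0292, -0.2922, 0.1006, 0.9511]
J4: z=[-0.2922, 0.1006, 0.9511] o=[0.5084, 0.6719, 0.6332] → [0.3281, 0.1455, 0.0854, -0.2922, 0.1006, 0.9511]
J5: z=[-0.9443, -0.1876, -0.2703] o=[0.6006, 0.0759, 0.7246] → [0.1504, -0.5256, -0.1609, -0.9443, -0.1876, -0.2703]
J6: z=[-0.2640, 0.9223, 0.2823] o=[0.7420, 0.3192, 0.0618] → [0.1574, 0.0551, -0.0329, -0.2640, 0.9223, 0.2823]
q̇ = J⁺·V = [0.8580, -0.1800, -0.2150, -0.1630, -0.5170, -0.7240]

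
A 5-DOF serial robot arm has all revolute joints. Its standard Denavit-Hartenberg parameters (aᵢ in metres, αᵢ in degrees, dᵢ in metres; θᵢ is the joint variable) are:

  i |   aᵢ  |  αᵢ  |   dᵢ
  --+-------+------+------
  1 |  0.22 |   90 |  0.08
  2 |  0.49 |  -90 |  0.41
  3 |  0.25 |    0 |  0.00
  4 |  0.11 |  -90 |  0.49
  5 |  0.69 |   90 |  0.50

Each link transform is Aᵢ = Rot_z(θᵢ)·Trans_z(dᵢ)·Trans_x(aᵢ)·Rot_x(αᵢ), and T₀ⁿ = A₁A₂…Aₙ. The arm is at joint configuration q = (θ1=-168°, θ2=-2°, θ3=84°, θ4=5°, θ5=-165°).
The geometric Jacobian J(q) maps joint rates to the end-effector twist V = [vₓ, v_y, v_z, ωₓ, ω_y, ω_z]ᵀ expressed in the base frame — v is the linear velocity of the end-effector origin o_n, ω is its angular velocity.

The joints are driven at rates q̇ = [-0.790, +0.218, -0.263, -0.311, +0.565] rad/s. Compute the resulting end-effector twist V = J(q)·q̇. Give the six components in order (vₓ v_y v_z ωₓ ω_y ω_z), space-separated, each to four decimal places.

o_n = [-0.3918, 0.6416, 0.7480]
J₁: ẑ×o_n = [-0.6416, -0.3918, 0.0000], ω = ẑ
J2: z=[-0.2079, 0.9781, 0.0000] o=[-0.2152, -0.0457, 0.0800] → [0.6534, 0.1389, 0.0298, -0.2079, 0.9781, 0.0000]
J3: z=[-0.0341, -0.0073, 0.9994] o=[-0.7794, 0.2535, 0.0629] → [-0.3929, 0.4108, -0.0104, -0.0341, -0.0073, 0.9994]
J4: z=[-0.0341, -0.0073, 0.9994] o=[-0.7533, 0.0049, 0.0620] → [-0.6413, 0.3847, -0.0191, -0.0341, -0.0073, 0.9994]
J5: z=[0.9810, 0.1907, 0.0349] o=[-0.7490, -0.1067, 0.5516] → [0.0113, -0.1801, 0.6660, 0.9810, 0.1907, 0.0349]
V = J·q̇ = [0.9585, 0.0103, 0.3915, 0.5286, 0.3251, -1.3439]

0.9585 0.0103 0.3915 0.5286 0.3251 -1.3439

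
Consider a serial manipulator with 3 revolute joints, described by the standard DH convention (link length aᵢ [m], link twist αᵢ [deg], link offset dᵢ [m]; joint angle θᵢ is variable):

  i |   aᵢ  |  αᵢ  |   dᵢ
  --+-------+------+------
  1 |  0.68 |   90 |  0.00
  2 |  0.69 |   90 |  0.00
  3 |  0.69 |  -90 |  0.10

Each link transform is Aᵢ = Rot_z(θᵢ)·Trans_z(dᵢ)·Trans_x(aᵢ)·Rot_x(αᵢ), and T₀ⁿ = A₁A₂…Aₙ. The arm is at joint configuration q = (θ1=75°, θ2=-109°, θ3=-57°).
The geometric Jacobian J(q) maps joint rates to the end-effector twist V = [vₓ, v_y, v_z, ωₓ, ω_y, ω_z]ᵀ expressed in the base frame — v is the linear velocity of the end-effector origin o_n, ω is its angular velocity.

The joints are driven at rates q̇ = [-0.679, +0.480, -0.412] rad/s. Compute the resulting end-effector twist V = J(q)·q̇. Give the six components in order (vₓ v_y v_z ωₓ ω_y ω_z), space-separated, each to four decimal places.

0.2498 0.9048 0.0135 0.5645 0.2520 -0.8131

o_n = [-0.4972, 0.3801, -0.9752]
J₁: ẑ×o_n = [-0.3801, -0.4972, 0.0000], ω = ẑ
J2: z=[0.9659, -0.2588, 0.0000] o=[0.1760, 0.6568, 0.0000] → [0.2524, 0.9419, -0.4415, 0.9659, -0.2588, 0.0000]
J3: z=[-0.2447, -0.9133, 0.3256] o=[0.1179, 0.4398, -0.6524] → [0.3142, -0.2792, -0.5472, -0.2447, -0.9133, 0.3256]
V = J·q̇ = [0.2498, 0.9048, 0.0135, 0.5645, 0.2520, -0.8131]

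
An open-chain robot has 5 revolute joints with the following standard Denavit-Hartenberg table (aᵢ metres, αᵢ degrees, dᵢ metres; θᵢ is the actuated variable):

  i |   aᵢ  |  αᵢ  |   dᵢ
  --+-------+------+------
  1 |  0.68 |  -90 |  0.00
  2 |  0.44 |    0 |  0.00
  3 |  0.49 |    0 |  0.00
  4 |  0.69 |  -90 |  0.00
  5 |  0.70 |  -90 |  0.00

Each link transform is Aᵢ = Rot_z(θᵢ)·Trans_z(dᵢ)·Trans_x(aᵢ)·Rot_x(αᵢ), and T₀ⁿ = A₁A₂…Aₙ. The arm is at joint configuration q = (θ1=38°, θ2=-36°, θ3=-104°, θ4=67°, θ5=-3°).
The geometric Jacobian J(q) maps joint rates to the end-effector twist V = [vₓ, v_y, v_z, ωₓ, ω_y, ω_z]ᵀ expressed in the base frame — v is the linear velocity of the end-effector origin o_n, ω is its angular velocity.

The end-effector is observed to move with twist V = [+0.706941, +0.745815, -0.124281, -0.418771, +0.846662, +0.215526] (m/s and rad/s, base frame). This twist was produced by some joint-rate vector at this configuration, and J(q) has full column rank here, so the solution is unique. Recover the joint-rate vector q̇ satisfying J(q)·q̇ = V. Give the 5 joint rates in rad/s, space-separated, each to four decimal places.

o_n = [0.8180, 0.6856, 1.9019]
J₁: ẑ×o_n = [-0.6856, 0.8180, 0.0000], ω = ẑ
J2: z=[-0.6157, 0.7880, 0.0000] o=[0.5358, 0.4186, 0.0000] → [1.4987, 1.1709, -0.3867, -0.6157, 0.7880, 0.0000]
J3: z=[-0.6157, 0.7880, 0.0000] o=[0.8164, 0.6378, 0.2586] → [1.2949, 1.0117, -0.0308, -0.6157, 0.7880, 0.0000]
J4: z=[-0.6157, 0.7880, 0.0000] o=[0.5206, 0.4067, 0.5736] → [1.0468, 0.8178, -0.4061, -0.6157, 0.7880, 0.0000]
J5: z=[0.7536, 0.5888, -0.2924] o=[0.6795, 0.5309, 1.2334] → [0.4388, -0.5443, 0.0350, 0.7536, 0.5888, -0.2924]
q̇ = J⁺·V = [0.2740, -0.7350, 0.6890, 0.9710, 0.2000]

0.2740 -0.7350 0.6890 0.9710 0.2000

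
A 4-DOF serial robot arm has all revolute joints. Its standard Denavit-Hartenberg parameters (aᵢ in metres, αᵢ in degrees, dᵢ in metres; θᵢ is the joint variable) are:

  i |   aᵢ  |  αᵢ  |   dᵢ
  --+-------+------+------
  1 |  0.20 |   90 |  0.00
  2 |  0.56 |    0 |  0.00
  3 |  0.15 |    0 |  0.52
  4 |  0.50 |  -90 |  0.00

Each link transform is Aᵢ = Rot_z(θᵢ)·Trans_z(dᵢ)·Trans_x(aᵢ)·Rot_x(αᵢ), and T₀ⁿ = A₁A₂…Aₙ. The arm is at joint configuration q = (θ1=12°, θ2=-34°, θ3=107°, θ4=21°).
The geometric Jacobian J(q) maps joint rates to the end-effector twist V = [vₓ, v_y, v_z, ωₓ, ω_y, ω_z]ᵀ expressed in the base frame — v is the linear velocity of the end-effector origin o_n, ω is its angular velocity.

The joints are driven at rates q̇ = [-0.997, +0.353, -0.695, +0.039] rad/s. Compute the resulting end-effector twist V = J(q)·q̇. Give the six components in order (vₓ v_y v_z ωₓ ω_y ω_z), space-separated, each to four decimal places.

-0.0636 -0.6997 0.1595 -0.0630 0.2964 -0.9970

o_n = [0.7666, -0.3687, 0.3291]
J₁: ẑ×o_n = [0.3687, 0.7666, -0.0000], ω = ẑ
J2: z=[0.2079, -0.9781, 0.0000] o=[0.1956, 0.0416, 0.0000] → [-0.3219, -0.0684, 0.4732, 0.2079, -0.9781, 0.0000]
J3: z=[0.2079, -0.9781, 0.0000] o=[0.6497, 0.1381, -0.3131] → [-0.6282, -0.1335, 0.0090, 0.2079, -0.9781, 0.0000]
J4: z=[0.2079, -0.9781, 0.0000] o=[0.8008, -0.3614, -0.1697] → [-0.4879, -0.1037, -0.0349, 0.2079, -0.9781, 0.0000]
V = J·q̇ = [-0.0636, -0.6997, 0.1595, -0.0630, 0.2964, -0.9970]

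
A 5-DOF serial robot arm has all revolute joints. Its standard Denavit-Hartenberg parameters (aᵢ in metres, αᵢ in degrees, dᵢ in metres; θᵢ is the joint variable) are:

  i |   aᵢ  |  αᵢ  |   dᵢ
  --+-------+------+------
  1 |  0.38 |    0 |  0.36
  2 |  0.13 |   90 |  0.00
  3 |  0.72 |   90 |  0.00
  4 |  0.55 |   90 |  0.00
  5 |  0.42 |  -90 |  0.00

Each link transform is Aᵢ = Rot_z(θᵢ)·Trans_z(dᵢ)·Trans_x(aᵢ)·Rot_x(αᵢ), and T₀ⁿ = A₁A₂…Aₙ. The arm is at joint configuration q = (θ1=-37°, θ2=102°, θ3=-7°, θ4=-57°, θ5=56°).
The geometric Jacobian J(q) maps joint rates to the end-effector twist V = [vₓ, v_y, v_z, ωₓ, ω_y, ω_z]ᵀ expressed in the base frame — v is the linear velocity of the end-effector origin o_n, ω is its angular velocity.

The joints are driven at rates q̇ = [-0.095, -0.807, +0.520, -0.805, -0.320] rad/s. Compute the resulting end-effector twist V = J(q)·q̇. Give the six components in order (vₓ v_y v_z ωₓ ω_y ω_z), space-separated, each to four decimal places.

0.7490 0.0417 0.7019 0.7833 0.0369 -0.1357

o_n = [0.2252, 1.1611, -0.1254]
J₁: ẑ×o_n = [-1.1611, 0.2252, 0.0000], ω = ẑ
J2: z=[0.0000, 0.0000, 1.0000] o=[0.3035, -0.2287, 0.3600] → [-1.3898, -0.0782, 0.0000, 0.0000, 0.0000, 1.0000]
J3: z=[0.9063, -0.4226, 0.0000] o=[0.3584, -0.1109, 0.3600] → [0.2052, 0.4400, 1.0965, 0.9063, -0.4226, 0.0000]
J4: z=[-0.0515, -0.1105, -0.9925] o=[0.6604, 0.5368, 0.2723] → [0.6635, 0.4115, -0.0802, -0.0515, -0.1105, -0.9925]
J5: z=[-0.8454, -0.5243, 0.1022] o=[0.3680, 1.0012, 0.2357] → [0.1730, -0.3199, -0.2100, -0.8454, -0.5243, 0.1022]
V = J·q̇ = [0.7490, 0.0417, 0.7019, 0.7833, 0.0369, -0.1357]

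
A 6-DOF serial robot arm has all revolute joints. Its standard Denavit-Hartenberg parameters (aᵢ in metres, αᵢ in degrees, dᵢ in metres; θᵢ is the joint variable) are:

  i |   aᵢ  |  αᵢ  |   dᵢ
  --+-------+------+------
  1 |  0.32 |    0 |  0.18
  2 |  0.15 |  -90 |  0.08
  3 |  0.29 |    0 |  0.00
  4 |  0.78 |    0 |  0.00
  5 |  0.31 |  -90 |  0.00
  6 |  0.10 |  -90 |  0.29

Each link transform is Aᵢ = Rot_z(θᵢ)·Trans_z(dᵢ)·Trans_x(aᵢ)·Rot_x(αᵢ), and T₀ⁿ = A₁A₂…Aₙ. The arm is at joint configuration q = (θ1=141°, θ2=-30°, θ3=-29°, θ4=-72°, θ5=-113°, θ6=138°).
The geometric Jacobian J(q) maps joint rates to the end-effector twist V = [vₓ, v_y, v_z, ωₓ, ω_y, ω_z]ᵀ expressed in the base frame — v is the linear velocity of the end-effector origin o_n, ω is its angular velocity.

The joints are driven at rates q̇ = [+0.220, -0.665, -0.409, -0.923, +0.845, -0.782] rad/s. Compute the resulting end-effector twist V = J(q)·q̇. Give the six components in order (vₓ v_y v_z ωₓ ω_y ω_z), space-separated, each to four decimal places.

0.3985 -1.1738 -0.2979 0.2979 0.5828 -1.0933

o_n = [-0.1494, 0.1294, 1.2749]
J₁: ẑ×o_n = [-0.1294, -0.1494, 0.0000], ω = ẑ
J2: z=[0.0000, 0.0000, 1.0000] o=[-0.2487, 0.2014, 0.1800] → [0.0719, 0.0993, -0.0000, 0.0000, 0.0000, 1.0000]
J3: z=[-0.9336, -0.3584, 0.0000] o=[-0.3024, 0.3414, 0.2600] → [-0.3637, 0.9475, 0.2527, -0.9336, -0.3584, 0.0000]
J4: z=[-0.9336, -0.3584, 0.0000] o=[-0.3933, 0.5782, 0.4006] → [-0.3133, 0.8162, 0.5064, -0.9336, -0.3584, 0.0000]
J5: z=[-0.9336, -0.3584, 0.0000] o=[-0.3400, 0.4393, 1.1663] → [-0.0389, 0.1014, 0.3576, -0.9336, -0.3584, 0.0000]
J6: z=[0.2004, -0.5221, 0.8290] o=[-0.2479, 0.1993, 0.9929] → [-0.0893, 0.0252, 0.0374, 0.2004, -0.5221, 0.8290]
V = J·q̇ = [0.3985, -1.1738, -0.2979, 0.2979, 0.5828, -1.0933]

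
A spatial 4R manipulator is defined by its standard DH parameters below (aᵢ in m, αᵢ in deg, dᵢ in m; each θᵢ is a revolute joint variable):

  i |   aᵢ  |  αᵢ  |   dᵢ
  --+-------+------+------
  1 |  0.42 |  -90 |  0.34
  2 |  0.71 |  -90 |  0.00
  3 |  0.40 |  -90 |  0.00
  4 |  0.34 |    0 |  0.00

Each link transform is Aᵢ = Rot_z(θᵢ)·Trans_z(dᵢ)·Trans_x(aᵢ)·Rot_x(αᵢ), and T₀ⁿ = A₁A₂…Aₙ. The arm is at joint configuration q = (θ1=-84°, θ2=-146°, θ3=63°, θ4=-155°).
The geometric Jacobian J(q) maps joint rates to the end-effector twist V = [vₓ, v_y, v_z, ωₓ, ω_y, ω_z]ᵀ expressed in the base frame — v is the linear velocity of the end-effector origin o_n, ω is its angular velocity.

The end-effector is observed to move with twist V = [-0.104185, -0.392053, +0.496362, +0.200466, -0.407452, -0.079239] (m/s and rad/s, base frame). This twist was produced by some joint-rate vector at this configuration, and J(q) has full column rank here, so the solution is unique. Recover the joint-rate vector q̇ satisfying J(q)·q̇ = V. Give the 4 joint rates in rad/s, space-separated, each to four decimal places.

0.4760 0.4950 -0.2220 0.7450

o_n = [-0.0942, 0.1136, 0.8795]
J₁: ẑ×o_n = [-0.1136, -0.0942, 0.0000], ω = ẑ
J2: z=[0.9945, 0.1045, 0.0000] o=[0.0439, -0.4177, 0.3400] → [0.0564, -0.5365, 0.5428, 0.9945, 0.1045, 0.0000]
J3: z=[0.0585, -0.5561, 0.8290] o=[-0.0176, 0.1677, 0.7370] → [-0.0344, -0.0718, -0.0458, 0.0585, -0.5561, 0.8290]
J4: z=[-0.3743, -0.7821, -0.4982] o=[-0.3878, 0.2802, 0.8386] → [-0.1150, -0.1310, 0.2919, -0.3743, -0.7821, -0.4982]
q̇ = J⁺·V = [0.4760, 0.4950, -0.2220, 0.7450]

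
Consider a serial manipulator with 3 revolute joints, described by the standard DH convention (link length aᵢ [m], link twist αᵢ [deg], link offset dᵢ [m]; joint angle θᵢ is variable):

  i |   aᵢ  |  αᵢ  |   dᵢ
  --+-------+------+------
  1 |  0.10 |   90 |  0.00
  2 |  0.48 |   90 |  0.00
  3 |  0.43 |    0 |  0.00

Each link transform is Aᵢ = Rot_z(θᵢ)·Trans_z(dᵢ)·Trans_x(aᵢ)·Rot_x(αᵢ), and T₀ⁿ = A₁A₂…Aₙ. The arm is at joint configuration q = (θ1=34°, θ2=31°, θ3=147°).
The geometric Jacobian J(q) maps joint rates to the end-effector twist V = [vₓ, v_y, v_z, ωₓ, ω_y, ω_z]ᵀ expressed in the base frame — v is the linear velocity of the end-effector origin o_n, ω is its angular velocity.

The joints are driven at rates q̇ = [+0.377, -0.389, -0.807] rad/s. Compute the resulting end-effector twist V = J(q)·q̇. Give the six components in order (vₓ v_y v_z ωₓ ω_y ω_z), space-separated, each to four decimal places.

0.3474 -0.0247 0.0575 -0.5621 0.0901 1.0687

o_n = [0.2987, -0.0810, 0.0615]
J₁: ẑ×o_n = [0.0810, 0.2987, -0.0000], ω = ẑ
J2: z=[0.5592, -0.8290, 0.0000] o=[0.0829, 0.0559, 0.0000] → [-0.0510, -0.0344, 0.1023, 0.5592, -0.8290, 0.0000]
J3: z=[0.4270, 0.2880, -0.8572] o=[0.4240, 0.2860, 0.2472] → [-0.3681, 0.1867, -0.1206, 0.4270, 0.2880, -0.8572]
V = J·q̇ = [0.3474, -0.0247, 0.0575, -0.5621, 0.0901, 1.0687]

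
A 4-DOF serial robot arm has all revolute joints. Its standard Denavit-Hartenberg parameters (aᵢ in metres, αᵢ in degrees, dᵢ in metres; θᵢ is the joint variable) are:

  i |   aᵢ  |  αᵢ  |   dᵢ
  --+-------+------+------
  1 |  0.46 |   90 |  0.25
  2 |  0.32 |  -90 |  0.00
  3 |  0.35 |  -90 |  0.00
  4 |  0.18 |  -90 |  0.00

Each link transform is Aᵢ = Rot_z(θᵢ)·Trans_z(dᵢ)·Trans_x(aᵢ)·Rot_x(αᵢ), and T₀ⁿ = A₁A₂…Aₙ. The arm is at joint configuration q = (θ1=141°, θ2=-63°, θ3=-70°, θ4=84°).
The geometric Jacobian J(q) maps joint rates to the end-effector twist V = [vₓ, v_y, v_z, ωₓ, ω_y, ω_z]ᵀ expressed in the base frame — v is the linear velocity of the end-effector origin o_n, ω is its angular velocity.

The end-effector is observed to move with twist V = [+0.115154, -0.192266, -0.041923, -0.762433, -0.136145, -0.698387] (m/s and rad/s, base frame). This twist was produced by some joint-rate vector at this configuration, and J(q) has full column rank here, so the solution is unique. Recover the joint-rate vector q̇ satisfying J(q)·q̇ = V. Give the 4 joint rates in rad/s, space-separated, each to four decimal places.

-0.1530 -0.3250 0.2040 0.7620

o_n = [-0.1728, 0.5859, -0.2288]
J₁: ẑ×o_n = [-0.5859, -0.1728, 0.0000], ω = ẑ
J2: z=[0.6293, 0.7771, 0.0000] o=[-0.3575, 0.2895, 0.2500] → [-0.3721, 0.3013, 0.0430, 0.6293, 0.7771, 0.0000]
J3: z=[-0.6924, 0.5607, 0.4540] o=[-0.4704, 0.3809, -0.0351] → [-0.2017, 0.0010, -0.3088, -0.6924, 0.5607, 0.4540]
J4: z=[-0.5468, 0.0027, -0.8373] o=[-0.3056, 0.6707, -0.1418] → [-0.0712, -0.1588, 0.0460, -0.5468, 0.0027, -0.8373]
q̇ = J⁺·V = [-0.1530, -0.3250, 0.2040, 0.7620]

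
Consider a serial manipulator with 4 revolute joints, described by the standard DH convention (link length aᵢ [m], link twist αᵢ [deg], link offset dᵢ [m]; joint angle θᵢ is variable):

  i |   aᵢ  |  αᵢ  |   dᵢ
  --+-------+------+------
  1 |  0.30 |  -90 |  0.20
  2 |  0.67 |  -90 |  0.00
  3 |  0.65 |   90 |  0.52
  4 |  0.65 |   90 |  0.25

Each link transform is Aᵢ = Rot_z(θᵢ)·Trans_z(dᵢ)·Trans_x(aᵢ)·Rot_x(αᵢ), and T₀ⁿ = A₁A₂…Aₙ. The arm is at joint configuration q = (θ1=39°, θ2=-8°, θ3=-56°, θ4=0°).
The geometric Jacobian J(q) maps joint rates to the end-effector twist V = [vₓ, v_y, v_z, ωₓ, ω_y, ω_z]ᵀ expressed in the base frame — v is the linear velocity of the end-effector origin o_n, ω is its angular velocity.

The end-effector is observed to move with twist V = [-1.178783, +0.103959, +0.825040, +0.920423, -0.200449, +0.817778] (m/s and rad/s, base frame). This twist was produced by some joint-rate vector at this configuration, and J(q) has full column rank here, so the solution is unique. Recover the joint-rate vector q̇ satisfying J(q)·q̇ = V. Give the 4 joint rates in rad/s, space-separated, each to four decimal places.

0.4290 -0.3050 -0.3030 -0.7690

o_n = [0.4387, 1.9220, -0.1494]
J₁: ẑ×o_n = [-1.9220, 0.4387, 0.0000], ω = ẑ
J2: z=[-0.6293, 0.7771, 0.0000] o=[0.2331, 0.1888, 0.2000] → [-0.2715, -0.2199, -1.2505, -0.6293, 0.7771, 0.0000]
J3: z=[0.1082, 0.0876, -0.9903] o=[0.7488, 0.6063, 0.2932] → [1.2641, 0.3549, 0.1694, 0.1082, 0.0876, -0.9903]
J4: z=[-0.9899, -0.0821, -0.1154] o=[0.7456, 1.2972, -0.1711] → [0.0703, 0.0569, -0.6437, -0.9899, -0.0821, -0.1154]
q̇ = J⁺·V = [0.4290, -0.3050, -0.3030, -0.7690]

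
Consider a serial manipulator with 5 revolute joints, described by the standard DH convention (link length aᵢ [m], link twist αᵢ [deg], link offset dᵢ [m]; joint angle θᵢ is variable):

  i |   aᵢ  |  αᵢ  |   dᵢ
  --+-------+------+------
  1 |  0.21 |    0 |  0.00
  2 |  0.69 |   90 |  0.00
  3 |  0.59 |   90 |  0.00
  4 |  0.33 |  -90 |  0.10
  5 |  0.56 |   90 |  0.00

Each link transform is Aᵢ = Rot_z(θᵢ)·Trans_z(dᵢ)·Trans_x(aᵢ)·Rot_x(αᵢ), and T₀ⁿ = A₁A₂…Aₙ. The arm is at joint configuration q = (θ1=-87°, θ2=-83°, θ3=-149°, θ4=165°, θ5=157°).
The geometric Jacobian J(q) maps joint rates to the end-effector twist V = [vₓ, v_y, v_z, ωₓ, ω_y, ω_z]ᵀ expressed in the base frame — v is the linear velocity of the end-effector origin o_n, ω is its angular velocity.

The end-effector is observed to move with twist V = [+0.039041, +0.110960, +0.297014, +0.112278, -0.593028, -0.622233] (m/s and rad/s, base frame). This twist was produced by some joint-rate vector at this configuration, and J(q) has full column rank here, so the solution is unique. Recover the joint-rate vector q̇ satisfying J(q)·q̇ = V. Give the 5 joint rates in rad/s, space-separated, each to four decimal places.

-0.9730 0.2130 -0.3630 0.1220 0.2490

o_n = [-0.0712, -0.2729, -0.4980]
J₁: ẑ×o_n = [0.2729, -0.0712, 0.0000], ω = ẑ
J2: z=[0.0000, 0.0000, 1.0000] o=[0.0110, -0.2097, 0.0000] → [0.0632, -0.0822, 0.0000, 0.0000, 0.0000, 1.0000]
J3: z=[-0.1736, 0.9848, 0.0000] o=[-0.6685, -0.3295, 0.0000] → [-0.4904, -0.0865, -0.5981, -0.1736, 0.9848, 0.0000]
J4: z=[0.5072, 0.0894, 0.8572] o=[-0.1705, -0.2417, -0.3039] → [0.0094, 0.1836, -0.0247, 0.5072, 0.0894, 0.8572]
J5: z=[-0.0507, -0.9898, 0.1333] o=[-0.4037, -0.1961, -0.0540] → [0.4497, 0.0218, 0.3330, -0.0507, -0.9898, 0.1333]
q̇ = J⁺·V = [-0.9730, 0.2130, -0.3630, 0.1220, 0.2490]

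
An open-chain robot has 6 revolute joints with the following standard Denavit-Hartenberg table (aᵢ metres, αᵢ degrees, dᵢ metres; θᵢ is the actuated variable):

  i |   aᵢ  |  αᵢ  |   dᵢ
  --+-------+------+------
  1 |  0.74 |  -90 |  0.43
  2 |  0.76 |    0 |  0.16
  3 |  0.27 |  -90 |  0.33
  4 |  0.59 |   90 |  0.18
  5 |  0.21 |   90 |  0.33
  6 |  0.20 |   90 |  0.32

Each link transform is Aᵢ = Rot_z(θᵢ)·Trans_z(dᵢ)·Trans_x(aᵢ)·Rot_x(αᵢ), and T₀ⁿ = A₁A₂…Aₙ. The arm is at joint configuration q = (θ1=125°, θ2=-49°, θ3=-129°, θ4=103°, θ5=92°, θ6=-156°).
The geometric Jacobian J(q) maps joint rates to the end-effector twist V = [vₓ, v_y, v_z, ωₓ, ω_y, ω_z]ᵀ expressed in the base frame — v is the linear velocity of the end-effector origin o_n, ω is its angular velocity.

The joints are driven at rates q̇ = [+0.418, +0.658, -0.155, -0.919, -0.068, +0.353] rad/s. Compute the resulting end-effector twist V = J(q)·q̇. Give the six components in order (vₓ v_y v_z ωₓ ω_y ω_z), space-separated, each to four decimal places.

-0.2917 -0.3506 -0.1422 -0.2083 -0.0068 -0.4932

o_n = [-0.1685, 1.0278, 1.2326]
J₁: ẑ×o_n = [-1.0278, -0.1685, 0.0000], ω = ẑ
J2: z=[-0.8192, -0.5736, 0.0000] o=[-0.4244, 0.6062, 0.4300] → [-0.4604, 0.6575, -0.1986, -0.8192, -0.5736, 0.0000]
J3: z=[-0.8192, -0.5736, 0.0000] o=[-0.8415, 0.9228, 1.0036] → [-0.1314, 0.1876, 0.3000, -0.8192, -0.5736, 0.0000]
J4: z=[-0.0200, 0.0286, 0.9994] o=[-0.9570, 0.5125, 1.0130] → [-0.5087, 0.7925, -0.0329, -0.0200, 0.0286, 0.9994]
J5: z=[0.7428, -0.6686, 0.0340] o=[-0.5658, 0.9561, 1.1883] → [-0.0321, -0.0194, 0.3190, 0.7428, -0.6686, 0.0340]
J6: z=[0.6681, 0.7436, 0.0270] o=[-0.3298, 0.7360, 1.4093] → [-0.1392, 0.1224, 0.0751, 0.6681, 0.7436, 0.0270]
V = J·q̇ = [-0.2917, -0.3506, -0.1422, -0.2083, -0.0068, -0.4932]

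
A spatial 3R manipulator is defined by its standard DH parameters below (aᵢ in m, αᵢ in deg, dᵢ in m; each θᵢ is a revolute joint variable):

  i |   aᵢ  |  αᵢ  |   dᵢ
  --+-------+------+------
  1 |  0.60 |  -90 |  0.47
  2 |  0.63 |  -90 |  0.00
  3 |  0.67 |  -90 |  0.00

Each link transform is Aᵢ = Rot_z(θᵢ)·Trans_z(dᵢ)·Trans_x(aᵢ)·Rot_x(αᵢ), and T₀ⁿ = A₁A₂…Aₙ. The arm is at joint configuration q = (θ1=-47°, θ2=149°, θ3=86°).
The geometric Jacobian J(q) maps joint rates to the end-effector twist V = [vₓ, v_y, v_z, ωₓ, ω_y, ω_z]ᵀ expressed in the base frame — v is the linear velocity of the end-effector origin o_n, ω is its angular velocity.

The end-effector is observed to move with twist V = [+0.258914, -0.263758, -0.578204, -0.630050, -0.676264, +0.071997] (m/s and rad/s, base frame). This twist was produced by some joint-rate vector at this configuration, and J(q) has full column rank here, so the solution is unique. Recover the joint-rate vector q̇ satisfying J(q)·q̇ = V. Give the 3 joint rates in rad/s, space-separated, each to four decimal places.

0.1800 -0.9220 -0.1260

o_n = [-0.4752, -0.4704, 0.1215]
J₁: ẑ×o_n = [0.4704, -0.4752, 0.0000], ω = ẑ
J2: z=[0.7314, 0.6820, 0.0000] o=[0.4092, -0.4388, 0.4700] → [-0.2377, 0.2549, 0.5801, 0.7314, 0.6820, 0.0000]
J3: z=[-0.3513, 0.3767, 0.8572] o=[0.0409, -0.0439, 0.1455] → [0.3565, -0.4509, 0.3442, -0.3513, 0.3767, 0.8572]
q̇ = J⁺·V = [0.1800, -0.9220, -0.1260]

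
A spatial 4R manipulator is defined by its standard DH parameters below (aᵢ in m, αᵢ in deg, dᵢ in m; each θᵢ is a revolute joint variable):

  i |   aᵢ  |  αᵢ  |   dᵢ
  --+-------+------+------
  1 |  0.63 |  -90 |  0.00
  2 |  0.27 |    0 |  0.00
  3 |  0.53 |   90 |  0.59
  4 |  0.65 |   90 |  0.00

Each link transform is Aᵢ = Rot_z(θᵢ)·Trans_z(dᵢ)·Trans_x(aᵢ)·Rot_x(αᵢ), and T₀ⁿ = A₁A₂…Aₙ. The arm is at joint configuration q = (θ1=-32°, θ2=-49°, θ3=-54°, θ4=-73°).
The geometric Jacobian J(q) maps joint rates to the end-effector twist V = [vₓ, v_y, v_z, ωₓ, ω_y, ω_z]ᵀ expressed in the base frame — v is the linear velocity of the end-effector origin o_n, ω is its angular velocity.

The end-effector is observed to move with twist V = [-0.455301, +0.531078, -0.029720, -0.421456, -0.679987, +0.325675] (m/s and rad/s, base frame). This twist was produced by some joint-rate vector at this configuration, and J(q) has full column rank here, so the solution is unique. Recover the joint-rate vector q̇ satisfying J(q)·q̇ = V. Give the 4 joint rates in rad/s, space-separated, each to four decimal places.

o_n = [0.5304, -0.3687, 0.9054]
J₁: ẑ×o_n = [0.3687, 0.5304, -0.0000], ω = ẑ
J2: z=[0.5299, 0.8480, 0.0000] o=[0.5343, -0.3338, 0.0000] → [0.7678, -0.4798, -0.0152, 0.5299, 0.8480, 0.0000]
J3: z=[0.5299, 0.8480, 0.0000] o=[0.6845, -0.4277, 0.2038] → [0.5950, -0.3718, 0.1620, 0.5299, 0.8480, 0.0000]
J4: z=[-0.8263, 0.5163, -0.2250] o=[0.8960, 0.1358, 0.7202] → [-0.0179, 0.2353, 0.6057, -0.8263, 0.5163, -0.2250]
q̇ = J⁺·V = [0.3250, -0.5740, -0.2260, -0.0030]

0.3250 -0.5740 -0.2260 -0.0030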